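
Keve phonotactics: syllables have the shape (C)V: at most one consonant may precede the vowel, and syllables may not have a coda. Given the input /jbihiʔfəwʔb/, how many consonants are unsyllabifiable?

Syllabifying with onset maximization leaves /j/, /ʔ/, /w/, /ʔ/, /b/ stranded (no codas are permitted; onsets are limited to one consonant).

5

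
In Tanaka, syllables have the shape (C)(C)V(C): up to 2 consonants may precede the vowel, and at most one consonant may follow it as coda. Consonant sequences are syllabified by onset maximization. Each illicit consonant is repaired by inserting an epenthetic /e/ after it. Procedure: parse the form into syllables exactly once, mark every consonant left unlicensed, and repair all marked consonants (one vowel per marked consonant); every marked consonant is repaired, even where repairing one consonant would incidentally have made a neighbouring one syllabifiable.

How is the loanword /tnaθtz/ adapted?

Syllabifying with onset maximization leaves /t/, /z/ stranded (at most one coda consonant is licensed; onsets may contain at most 2 consonants).
Epenthesis after each stranded consonant: /t/ → /te/, /z/ → /ze/.

tnaθteze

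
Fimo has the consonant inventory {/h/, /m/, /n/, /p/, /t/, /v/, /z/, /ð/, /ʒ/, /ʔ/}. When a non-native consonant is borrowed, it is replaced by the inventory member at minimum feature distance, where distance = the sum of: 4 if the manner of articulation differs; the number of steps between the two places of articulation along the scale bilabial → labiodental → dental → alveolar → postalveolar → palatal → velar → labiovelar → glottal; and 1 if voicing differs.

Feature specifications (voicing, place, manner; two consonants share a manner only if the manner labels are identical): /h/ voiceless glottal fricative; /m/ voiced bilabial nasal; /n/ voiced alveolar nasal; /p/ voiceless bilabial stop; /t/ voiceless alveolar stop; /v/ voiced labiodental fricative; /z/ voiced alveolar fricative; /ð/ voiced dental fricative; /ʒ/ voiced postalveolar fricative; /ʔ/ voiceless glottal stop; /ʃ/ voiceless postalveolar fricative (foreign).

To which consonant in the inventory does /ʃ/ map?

ʒ

/ʒ/ is closest: same manner (fricative), place distance 0 (postalveolar→postalveolar), voicing differs (+1); total 1. Next closest is /z/ at distance 2.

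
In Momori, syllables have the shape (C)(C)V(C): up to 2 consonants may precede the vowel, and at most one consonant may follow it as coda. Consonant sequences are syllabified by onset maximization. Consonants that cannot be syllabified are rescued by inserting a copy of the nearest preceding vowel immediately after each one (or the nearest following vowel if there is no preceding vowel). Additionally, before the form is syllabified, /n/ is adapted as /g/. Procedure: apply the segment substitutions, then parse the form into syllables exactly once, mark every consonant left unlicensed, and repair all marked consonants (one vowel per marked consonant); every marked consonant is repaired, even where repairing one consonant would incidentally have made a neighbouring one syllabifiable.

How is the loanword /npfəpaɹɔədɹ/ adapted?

gəpfəpaɹɔədɹə

Substitution: /n/ → /g/, giving /gpfəpaɹɔədɹ/.
The consonants /g/, /ɹ/ cannot be parsed into a legal (C)(C)V(C) syllable (at most one coda consonant is licensed; onsets may contain at most 2 consonants).
Epenthesis after each stranded consonant: /g/ → /gə/, /ɹ/ → /ɹə/.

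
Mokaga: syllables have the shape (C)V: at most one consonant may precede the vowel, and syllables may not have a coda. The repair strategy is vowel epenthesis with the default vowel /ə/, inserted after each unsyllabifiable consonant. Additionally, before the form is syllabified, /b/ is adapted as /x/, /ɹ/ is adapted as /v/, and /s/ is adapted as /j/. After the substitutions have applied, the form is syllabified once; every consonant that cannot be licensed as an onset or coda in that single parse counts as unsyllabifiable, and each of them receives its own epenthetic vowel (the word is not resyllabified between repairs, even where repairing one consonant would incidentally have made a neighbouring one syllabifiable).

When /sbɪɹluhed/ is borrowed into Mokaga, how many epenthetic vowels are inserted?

3

After substitution the input is /jxɪvluhed/.
The unsyllabifiable consonants are /j/, /v/, /d/; each receives one epenthetic vowel.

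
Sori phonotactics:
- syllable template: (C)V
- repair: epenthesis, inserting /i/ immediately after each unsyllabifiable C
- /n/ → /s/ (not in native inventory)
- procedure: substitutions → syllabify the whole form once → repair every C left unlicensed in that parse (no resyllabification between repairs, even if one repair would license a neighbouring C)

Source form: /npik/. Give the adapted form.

Substitution: /n/ → /s/, giving /spik/.
Syllabifying with onset maximization leaves /s/, /k/ stranded (no codas are permitted; onsets are limited to one consonant).
Each unlicensed consonant becomes the onset of a new syllable: /s/ → /si/, /k/ → /ki/.

sipiki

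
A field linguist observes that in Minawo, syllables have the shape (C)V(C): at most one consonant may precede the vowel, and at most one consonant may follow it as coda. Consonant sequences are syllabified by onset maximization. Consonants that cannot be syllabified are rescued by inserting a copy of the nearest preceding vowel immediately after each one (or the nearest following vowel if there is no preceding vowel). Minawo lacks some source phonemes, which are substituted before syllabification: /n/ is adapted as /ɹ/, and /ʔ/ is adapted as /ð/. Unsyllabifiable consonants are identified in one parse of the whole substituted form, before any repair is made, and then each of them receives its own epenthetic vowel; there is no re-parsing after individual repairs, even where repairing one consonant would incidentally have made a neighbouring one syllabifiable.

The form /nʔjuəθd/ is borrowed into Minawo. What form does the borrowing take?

ɹuðujuəθdə

Substitution: /n/ → /ɹ/, /ʔ/ → /ð/, giving /ɹðjuəθd/.
Syllabifying with onset maximization leaves /ɹ/, /ð/, /d/ stranded (at most one coda consonant is licensed; onsets are limited to one consonant).
Each unlicensed consonant becomes the onset of a new syllable: /ɹ/ → /ɹu/, /ð/ → /ðu/, /d/ → /də/.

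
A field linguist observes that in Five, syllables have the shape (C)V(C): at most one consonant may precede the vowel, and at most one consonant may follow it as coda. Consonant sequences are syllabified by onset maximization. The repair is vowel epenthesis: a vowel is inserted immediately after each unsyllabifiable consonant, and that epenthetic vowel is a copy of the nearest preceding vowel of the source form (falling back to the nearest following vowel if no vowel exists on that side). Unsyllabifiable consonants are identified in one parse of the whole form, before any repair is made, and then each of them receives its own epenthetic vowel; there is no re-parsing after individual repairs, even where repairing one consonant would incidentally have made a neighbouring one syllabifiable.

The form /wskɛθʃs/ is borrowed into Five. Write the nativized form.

Under (C)V(C), the unsyllabifiable consonants are /w/, /s/, /ʃ/, /s/ (at most one coda consonant is licensed; onsets are limited to one consonant).
Each unlicensed consonant becomes the onset of a new syllable: /w/ → /wɛ/, /s/ → /sɛ/, /ʃ/ → /ʃɛ/, /s/ → /sɛ/.

wɛsɛkɛθʃɛsɛ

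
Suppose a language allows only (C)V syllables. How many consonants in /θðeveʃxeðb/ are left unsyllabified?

Syllabifying with onset maximization leaves /θ/, /ʃ/, /ð/, /b/ stranded (no codas are permitted; onsets are limited to one consonant).

4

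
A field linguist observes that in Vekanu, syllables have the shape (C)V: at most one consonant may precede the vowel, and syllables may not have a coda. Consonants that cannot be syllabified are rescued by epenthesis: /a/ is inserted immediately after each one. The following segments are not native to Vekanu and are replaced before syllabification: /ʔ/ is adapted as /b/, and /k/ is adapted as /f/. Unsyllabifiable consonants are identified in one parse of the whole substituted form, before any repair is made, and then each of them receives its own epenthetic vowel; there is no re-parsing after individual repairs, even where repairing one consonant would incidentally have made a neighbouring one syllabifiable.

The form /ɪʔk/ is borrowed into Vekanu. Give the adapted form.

ɪbafa

Substitution: /ʔ/ → /b/, /k/ → /f/, giving /ɪbf/.
Under (C)V, the unsyllabifiable consonants are /b/, /f/ (no codas are permitted; onsets are limited to one consonant).
Epenthesis after each stranded consonant: /b/ → /ba/, /f/ → /fa/.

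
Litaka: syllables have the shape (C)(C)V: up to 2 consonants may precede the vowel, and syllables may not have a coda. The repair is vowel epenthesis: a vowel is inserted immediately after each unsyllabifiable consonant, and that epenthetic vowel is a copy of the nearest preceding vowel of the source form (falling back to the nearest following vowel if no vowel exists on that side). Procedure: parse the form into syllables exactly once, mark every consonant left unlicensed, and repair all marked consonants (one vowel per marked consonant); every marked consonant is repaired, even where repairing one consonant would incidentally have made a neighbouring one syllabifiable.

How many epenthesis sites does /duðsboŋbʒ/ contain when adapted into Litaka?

4

The unsyllabifiable consonants are /ð/, /ŋ/, /b/, /ʒ/; each receives one epenthetic vowel.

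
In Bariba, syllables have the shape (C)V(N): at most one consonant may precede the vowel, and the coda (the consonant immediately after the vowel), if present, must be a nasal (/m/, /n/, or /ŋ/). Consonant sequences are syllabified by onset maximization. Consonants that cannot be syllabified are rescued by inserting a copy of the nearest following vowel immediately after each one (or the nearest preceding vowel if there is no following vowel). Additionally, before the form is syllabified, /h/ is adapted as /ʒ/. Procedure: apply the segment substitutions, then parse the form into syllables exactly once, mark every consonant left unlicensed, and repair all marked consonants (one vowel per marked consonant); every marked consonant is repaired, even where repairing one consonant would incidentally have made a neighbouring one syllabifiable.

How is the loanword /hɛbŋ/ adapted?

ʒɛbɛŋɛ

Substitution: /h/ → /ʒ/, giving /ʒɛbŋ/.
Under (C)V(N), the unsyllabifiable consonants are /b/, /ŋ/ (only a nasal (/m/, /n/, or /ŋ/) is licensed in coda position; onsets are limited to one consonant).
Each unlicensed consonant becomes the onset of a new syllable: /b/ → /bɛ/, /ŋ/ → /ŋɛ/.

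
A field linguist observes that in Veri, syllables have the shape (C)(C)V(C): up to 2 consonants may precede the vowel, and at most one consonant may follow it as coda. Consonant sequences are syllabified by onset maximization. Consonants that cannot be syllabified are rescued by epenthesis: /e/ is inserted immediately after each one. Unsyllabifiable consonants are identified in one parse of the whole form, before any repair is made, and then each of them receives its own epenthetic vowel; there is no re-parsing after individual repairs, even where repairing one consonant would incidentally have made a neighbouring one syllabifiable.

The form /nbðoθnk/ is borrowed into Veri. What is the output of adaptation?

nebðoθneke

Under (C)(C)V(C), the unsyllabifiable consonants are /n/, /n/, /k/ (at most one coda consonant is licensed; onsets may contain at most 2 consonants).
Inserting the epenthetic vowel yields /n/ → /ne/, /n/ → /ne/, /k/ → /ke/.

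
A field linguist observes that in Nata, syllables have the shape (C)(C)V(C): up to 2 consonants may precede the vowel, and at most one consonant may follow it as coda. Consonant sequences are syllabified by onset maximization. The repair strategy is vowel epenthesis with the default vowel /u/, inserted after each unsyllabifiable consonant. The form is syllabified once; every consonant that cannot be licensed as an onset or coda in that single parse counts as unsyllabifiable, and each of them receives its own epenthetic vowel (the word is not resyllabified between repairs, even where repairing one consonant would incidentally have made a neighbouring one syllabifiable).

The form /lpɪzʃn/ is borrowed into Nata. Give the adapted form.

The consonants /ʃ/, /n/ cannot be parsed into a legal (C)(C)V(C) syllable (at most one coda consonant is licensed; onsets may contain at most 2 consonants).
Epenthesis after each stranded consonant: /ʃ/ → /ʃu/, /n/ → /nu/.

lpɪzʃunu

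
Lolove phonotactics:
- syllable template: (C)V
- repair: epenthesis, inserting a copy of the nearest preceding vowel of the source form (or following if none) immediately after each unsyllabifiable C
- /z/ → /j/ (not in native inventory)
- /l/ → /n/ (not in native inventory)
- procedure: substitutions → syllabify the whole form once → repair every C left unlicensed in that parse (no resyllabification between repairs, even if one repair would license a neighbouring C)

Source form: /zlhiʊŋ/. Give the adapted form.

jinihiʊŋʊ

Substitution: /z/ → /j/, /l/ → /n/, giving /jnhiʊŋ/.
Syllabifying with onset maximization leaves /j/, /n/, /ŋ/ stranded (no codas are permitted; onsets are limited to one consonant).
Each unlicensed consonant becomes the onset of a new syllable: /j/ → /ji/, /n/ → /ni/, /ŋ/ → /ŋʊ/.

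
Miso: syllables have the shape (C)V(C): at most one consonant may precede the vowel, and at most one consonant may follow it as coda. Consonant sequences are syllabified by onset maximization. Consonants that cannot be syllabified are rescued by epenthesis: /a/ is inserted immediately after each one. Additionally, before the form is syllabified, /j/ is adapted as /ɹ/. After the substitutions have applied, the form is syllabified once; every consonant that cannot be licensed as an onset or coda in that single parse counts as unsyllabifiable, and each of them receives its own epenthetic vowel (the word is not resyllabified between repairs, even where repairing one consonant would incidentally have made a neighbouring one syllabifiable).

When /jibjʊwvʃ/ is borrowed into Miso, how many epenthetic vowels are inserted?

2

After substitution the input is /ɹibɹʊwvʃ/.
The unsyllabifiable consonants are /v/, /ʃ/; each receives one epenthetic vowel.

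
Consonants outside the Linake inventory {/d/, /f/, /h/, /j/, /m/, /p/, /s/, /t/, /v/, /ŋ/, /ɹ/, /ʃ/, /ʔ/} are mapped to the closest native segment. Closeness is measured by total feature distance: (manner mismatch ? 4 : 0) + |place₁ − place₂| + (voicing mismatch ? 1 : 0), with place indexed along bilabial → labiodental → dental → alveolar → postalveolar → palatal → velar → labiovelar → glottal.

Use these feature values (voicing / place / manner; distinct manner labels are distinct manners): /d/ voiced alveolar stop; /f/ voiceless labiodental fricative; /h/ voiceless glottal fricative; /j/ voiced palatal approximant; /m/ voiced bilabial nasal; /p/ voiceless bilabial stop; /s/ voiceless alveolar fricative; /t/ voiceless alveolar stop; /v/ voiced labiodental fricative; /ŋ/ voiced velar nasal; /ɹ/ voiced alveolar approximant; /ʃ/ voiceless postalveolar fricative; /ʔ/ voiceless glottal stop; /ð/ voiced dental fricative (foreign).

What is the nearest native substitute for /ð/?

/v/ is closest: same manner (fricative), place distance 1 (dental→labiodental), same voicing; total 1. Next closest is /f/ at distance 2.

v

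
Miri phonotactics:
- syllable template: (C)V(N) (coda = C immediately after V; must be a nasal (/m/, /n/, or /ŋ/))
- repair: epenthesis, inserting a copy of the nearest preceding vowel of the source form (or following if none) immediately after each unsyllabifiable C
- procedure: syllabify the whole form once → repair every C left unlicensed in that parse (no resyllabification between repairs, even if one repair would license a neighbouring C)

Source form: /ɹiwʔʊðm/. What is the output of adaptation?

ɹiwiʔʊðʊmʊ

Under (C)V(N), the unsyllabifiable consonants are /w/, /ð/, /m/ (only a nasal (/m/, /n/, or /ŋ/) is licensed in coda position; onsets are limited to one consonant).
Epenthesis after each stranded consonant: /w/ → /wi/, /ð/ → /ðʊ/, /m/ → /mʊ/.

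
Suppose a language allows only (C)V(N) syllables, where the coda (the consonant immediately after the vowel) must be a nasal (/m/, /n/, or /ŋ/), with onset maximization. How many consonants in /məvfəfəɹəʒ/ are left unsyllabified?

2

Syllabifying with onset maximization leaves /v/, /ʒ/ stranded (only a nasal (/m/, /n/, or /ŋ/) is licensed in coda position; onsets are limited to one consonant).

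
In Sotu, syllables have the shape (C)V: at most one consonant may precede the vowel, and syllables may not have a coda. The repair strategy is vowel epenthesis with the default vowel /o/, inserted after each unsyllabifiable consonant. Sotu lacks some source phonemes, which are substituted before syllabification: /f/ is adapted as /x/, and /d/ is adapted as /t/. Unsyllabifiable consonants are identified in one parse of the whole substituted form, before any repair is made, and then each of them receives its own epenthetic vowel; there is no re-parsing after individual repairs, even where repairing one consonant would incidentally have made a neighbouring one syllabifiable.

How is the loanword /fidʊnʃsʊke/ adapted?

xitʊnoʃosʊke

Substitution: /f/ → /x/, /d/ → /t/, giving /xitʊnʃsʊke/.
Under (C)V, the unsyllabifiable consonants are /n/, /ʃ/ (no codas are permitted; onsets are limited to one consonant).
Epenthesis after each stranded consonant: /n/ → /no/, /ʃ/ → /ʃo/.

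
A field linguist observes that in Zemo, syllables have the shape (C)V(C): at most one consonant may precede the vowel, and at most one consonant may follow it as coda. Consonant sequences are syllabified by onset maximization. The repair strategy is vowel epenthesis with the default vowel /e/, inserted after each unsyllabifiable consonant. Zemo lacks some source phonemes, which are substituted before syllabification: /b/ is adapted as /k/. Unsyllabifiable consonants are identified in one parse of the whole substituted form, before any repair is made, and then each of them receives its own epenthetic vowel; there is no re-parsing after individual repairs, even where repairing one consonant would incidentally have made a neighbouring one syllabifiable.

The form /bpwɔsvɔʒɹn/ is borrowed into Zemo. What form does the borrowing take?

kepewɔsvɔʒɹene

Substitution: /b/ → /k/, giving /kpwɔsvɔʒɹn/.
Under (C)V(C), the unsyllabifiable consonants are /k/, /p/, /ɹ/, /n/ (at most one coda consonant is licensed; onsets are limited to one consonant).
Epenthesis after each stranded consonant: /k/ → /ke/, /p/ → /pe/, /ɹ/ → /ɹe/, /n/ → /ne/.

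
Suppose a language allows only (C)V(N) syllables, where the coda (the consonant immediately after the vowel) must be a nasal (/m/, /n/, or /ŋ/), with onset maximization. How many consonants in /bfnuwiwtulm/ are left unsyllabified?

5

Under (C)V(N), the unsyllabifiable consonants are /b/, /f/, /w/, /l/, /m/ (only a nasal (/m/, /n/, or /ŋ/) is licensed in coda position; onsets are limited to one consonant).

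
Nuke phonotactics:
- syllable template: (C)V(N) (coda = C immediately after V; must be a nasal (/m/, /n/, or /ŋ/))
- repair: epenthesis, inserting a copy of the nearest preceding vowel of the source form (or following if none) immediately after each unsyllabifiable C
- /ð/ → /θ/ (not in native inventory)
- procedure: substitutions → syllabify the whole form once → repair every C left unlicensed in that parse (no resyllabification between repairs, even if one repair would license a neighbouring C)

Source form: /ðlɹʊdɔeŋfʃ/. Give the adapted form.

Substitution: /ð/ → /θ/, giving /θlɹʊdɔeŋfʃ/.
Under (C)V(N), the unsyllabifiable consonants are /θ/, /l/, /f/, /ʃ/ (only a nasal (/m/, /n/, or /ŋ/) is licensed in coda position; onsets are limited to one consonant).
Each unlicensed consonant becomes the onset of a new syllable: /θ/ → /θʊ/, /l/ → /lʊ/, /f/ → /fe/, /ʃ/ → /ʃe/.

θʊlʊɹʊdɔeŋfeʃe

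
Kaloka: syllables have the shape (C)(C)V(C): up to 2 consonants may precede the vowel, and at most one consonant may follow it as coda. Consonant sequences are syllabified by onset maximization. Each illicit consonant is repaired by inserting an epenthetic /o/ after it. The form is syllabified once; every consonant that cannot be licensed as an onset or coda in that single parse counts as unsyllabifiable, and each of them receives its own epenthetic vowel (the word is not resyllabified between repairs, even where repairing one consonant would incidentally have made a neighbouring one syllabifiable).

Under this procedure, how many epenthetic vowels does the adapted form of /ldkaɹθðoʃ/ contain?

1

The unsyllabifiable consonants are /l/; each receives one epenthetic vowel.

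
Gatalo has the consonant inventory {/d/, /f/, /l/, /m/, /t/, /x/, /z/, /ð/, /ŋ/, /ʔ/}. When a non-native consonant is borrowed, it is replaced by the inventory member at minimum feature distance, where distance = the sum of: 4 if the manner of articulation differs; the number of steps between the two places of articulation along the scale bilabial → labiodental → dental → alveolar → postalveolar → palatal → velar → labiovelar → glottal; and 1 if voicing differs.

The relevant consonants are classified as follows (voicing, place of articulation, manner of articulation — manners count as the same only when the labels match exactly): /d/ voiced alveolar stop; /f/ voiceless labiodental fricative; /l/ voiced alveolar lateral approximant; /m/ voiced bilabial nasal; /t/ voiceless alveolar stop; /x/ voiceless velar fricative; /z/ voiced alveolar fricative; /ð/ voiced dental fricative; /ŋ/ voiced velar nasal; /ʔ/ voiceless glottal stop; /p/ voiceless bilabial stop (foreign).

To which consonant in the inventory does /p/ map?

/t/ is closest: same manner (stop), place distance 3 (bilabial→alveolar), same voicing; total 3. Next closest is /d/ at distance 4.

t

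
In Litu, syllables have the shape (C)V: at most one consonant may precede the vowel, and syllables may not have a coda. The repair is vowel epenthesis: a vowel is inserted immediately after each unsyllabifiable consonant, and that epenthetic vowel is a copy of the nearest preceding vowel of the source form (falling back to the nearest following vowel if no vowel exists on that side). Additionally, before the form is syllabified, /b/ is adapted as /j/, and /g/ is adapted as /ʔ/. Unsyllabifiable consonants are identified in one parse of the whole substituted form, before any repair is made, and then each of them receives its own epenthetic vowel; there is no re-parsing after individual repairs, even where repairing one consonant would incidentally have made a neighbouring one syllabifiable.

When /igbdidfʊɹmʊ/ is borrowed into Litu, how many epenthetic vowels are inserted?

After substitution the input is /iʔjdidfʊɹmʊ/.
The unsyllabifiable consonants are /ʔ/, /j/, /d/, /ɹ/; each receives one epenthetic vowel.

4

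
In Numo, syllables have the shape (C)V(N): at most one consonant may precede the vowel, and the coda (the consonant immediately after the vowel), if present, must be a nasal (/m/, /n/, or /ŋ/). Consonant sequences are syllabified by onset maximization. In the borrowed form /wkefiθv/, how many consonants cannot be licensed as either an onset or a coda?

3

The consonants /w/, /θ/, /v/ cannot be parsed into a legal (C)V(N) syllable (only a nasal (/m/, /n/, or /ŋ/) is licensed in coda position; onsets are limited to one consonant).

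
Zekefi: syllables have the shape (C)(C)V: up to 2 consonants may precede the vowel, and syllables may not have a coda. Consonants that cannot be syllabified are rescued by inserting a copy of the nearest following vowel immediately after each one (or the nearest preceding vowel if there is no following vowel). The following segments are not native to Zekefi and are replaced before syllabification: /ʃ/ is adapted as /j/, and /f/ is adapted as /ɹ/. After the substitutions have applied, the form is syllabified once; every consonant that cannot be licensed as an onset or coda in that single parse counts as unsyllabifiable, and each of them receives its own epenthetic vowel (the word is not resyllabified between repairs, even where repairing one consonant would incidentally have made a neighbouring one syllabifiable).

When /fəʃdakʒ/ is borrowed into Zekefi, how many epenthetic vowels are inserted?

After substitution the input is /ɹəjdakʒ/.
The unsyllabifiable consonants are /k/, /ʒ/; each receives one epenthetic vowel.

2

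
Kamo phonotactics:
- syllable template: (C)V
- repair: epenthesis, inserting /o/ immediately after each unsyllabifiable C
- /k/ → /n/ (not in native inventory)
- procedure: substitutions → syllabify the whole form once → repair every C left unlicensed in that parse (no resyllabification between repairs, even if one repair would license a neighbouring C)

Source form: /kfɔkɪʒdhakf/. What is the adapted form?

nofɔnɪʒodohanofo

Substitution: /k/ → /n/, giving /nfɔnɪʒdhanf/.
Syllabifying with onset maximization leaves /n/, /ʒ/, /d/, /n/, /f/ stranded (no codas are permitted; onsets are limited to one consonant).
Each unlicensed consonant becomes the onset of a new syllable: /n/ → /no/, /ʒ/ → /ʒo/, /d/ → /do/, /n/ → /no/, /f/ → /fo/.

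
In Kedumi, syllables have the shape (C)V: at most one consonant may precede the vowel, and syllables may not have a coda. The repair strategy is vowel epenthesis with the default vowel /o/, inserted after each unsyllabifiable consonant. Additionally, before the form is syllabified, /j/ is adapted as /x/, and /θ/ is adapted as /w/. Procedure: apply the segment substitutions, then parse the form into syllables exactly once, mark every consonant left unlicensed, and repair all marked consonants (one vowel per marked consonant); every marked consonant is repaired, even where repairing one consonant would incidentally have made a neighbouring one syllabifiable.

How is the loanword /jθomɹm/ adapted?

xowomoɹomo

Substitution: /j/ → /x/, /θ/ → /w/, giving /xwomɹm/.
Syllabifying with onset maximization leaves /x/, /m/, /ɹ/, /m/ stranded (no codas are permitted; onsets are limited to one consonant).
Inserting the epenthetic vowel yields /x/ → /xo/, /m/ → /mo/, /ɹ/ → /ɹo/, /m/ → /mo/.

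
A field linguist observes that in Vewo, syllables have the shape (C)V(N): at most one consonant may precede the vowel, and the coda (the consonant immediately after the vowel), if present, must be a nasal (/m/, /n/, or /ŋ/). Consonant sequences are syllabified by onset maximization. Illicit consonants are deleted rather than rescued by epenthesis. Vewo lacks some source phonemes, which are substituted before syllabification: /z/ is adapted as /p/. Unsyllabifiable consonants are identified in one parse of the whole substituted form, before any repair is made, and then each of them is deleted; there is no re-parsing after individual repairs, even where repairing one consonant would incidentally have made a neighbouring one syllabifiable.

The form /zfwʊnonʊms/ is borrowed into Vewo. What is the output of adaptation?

wʊnonʊm

Substitution: /z/ → /p/, giving /pfwʊnonʊms/.
The consonants /p/, /f/, /s/ cannot be parsed into a legal (C)V(N) syllable (only a nasal (/m/, /n/, or /ŋ/) is licensed in coda position; onsets are limited to one consonant).
Deleting the stranded consonants removes /p/, /f/, /s/.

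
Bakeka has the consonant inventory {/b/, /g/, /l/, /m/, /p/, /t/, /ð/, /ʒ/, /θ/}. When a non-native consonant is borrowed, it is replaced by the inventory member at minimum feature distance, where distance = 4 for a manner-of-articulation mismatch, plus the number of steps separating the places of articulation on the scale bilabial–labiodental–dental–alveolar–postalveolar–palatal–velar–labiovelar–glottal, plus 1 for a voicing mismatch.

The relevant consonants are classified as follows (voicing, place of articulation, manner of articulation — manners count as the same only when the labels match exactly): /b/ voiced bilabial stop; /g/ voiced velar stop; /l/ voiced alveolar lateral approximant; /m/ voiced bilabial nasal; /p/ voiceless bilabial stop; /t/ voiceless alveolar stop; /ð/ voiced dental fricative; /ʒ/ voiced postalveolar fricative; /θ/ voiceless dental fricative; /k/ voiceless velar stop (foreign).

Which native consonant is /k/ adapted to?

/g/ is closest: same manner (stop), place distance 0 (velar→velar), voicing differs (+1); total 1. Next closest is /t/ at distance 3.

g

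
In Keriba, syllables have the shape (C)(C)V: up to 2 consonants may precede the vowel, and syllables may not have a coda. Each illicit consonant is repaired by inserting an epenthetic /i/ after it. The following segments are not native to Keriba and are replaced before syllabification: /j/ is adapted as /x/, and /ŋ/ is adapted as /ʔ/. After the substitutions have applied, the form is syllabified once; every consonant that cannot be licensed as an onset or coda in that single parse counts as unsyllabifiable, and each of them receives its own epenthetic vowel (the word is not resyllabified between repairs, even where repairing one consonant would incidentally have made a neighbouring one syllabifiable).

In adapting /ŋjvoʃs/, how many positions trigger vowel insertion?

3

After substitution the input is /ʔxvoʃs/.
The unsyllabifiable consonants are /ʔ/, /ʃ/, /s/; each receives one epenthetic vowel.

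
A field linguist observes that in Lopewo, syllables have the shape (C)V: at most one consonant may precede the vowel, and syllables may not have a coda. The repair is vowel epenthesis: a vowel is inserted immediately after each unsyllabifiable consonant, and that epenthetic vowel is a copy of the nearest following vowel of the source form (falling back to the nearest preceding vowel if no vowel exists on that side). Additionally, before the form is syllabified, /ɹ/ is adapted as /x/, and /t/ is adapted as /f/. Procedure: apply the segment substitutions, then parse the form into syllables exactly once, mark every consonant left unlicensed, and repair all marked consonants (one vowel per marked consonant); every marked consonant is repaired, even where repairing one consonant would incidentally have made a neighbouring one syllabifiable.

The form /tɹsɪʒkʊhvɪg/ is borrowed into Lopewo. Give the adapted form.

Substitution: /t/ → /f/, /ɹ/ → /x/, giving /fxsɪʒkʊhvɪg/.
Syllabifying with onset maximization leaves /f/, /x/, /ʒ/, /h/, /g/ stranded (no codas are permitted; onsets are limited to one consonant).
Inserting the epenthetic vowel yields /f/ → /fɪ/, /x/ → /xɪ/, /ʒ/ → /ʒʊ/, /h/ → /hɪ/, /g/ → /gɪ/.

fɪxɪsɪʒʊkʊhɪvɪgɪ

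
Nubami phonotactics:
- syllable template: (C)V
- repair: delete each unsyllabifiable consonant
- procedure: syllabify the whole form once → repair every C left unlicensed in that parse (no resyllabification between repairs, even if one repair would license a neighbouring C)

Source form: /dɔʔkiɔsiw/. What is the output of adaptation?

dɔkiɔsi

Under (C)V, the unsyllabifiable consonants are /ʔ/, /w/ (no codas are permitted; onsets are limited to one consonant).
Deleting the stranded consonants removes /ʔ/, /w/.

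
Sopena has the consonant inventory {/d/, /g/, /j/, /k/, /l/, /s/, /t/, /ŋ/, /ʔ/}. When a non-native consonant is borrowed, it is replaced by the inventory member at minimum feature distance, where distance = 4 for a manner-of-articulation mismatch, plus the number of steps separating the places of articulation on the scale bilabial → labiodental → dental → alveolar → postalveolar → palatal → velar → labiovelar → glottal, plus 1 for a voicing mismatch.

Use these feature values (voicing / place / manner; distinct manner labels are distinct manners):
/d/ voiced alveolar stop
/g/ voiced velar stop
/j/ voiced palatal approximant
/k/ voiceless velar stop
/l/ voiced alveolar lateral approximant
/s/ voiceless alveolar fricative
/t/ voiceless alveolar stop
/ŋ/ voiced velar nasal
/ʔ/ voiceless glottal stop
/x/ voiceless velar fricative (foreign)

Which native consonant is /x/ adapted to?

/s/ is closest: same manner (fricative), place distance 3 (velar→alveolar), same voicing; total 3. Next closest is /k/ at distance 4.

s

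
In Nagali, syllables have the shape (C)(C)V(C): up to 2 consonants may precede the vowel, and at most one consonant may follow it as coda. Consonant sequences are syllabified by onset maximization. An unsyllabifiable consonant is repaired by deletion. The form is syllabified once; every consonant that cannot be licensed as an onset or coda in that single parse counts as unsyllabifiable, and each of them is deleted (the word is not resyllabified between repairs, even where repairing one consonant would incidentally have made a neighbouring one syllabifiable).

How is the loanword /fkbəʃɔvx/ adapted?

kbəʃɔv

Under (C)(C)V(C), the unsyllabifiable consonants are /f/, /x/ (at most one coda consonant is licensed; onsets may contain at most 2 consonants).
Deleting the stranded consonants removes /f/, /x/.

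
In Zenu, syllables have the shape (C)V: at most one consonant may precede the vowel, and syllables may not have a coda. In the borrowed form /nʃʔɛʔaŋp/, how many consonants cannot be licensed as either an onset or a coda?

4

The consonants /n/, /ʃ/, /ŋ/, /p/ cannot be parsed into a legal (C)V syllable (no codas are permitted; onsets are limited to one consonant).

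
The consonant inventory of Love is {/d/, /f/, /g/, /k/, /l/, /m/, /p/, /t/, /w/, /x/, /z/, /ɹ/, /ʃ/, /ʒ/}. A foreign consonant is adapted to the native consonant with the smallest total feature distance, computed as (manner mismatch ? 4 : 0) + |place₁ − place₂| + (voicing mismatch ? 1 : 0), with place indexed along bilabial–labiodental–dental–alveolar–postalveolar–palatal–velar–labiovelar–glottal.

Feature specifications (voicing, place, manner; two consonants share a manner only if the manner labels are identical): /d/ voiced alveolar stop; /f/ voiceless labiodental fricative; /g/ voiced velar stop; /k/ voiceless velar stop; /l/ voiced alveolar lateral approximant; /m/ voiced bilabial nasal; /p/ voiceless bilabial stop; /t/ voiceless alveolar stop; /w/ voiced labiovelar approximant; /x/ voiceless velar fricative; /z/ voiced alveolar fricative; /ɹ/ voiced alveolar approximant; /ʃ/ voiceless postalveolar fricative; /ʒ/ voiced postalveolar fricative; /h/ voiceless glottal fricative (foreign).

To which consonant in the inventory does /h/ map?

x

/x/ is closest: same manner (fricative), place distance 2 (glottal→velar), same voicing; total 2. Next closest is /ʃ/ at distance 4.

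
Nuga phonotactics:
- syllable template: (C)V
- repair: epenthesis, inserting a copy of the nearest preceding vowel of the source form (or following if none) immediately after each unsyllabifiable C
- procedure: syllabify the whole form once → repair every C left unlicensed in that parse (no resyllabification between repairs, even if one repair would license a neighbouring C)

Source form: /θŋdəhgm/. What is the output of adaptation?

θəŋədəhəgəmə

The consonants /θ/, /ŋ/, /h/, /g/, /m/ cannot be parsed into a legal (C)V syllable (no codas are permitted; onsets are limited to one consonant).
Each unlicensed consonant becomes the onset of a new syllable: /θ/ → /θə/, /ŋ/ → /ŋə/, /h/ → /hə/, /g/ → /gə/, /m/ → /mə/.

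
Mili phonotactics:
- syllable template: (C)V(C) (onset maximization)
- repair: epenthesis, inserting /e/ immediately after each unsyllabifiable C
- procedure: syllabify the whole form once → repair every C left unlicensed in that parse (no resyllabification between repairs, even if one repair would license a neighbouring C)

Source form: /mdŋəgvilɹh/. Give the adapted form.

The consonants /m/, /d/, /ɹ/, /h/ cannot be parsed into a legal (C)V(C) syllable (at most one coda consonant is licensed; onsets are limited to one consonant).
Inserting the epenthetic vowel yields /m/ → /me/, /d/ → /de/, /ɹ/ → /ɹe/, /h/ → /he/.

medeŋəgvilɹehe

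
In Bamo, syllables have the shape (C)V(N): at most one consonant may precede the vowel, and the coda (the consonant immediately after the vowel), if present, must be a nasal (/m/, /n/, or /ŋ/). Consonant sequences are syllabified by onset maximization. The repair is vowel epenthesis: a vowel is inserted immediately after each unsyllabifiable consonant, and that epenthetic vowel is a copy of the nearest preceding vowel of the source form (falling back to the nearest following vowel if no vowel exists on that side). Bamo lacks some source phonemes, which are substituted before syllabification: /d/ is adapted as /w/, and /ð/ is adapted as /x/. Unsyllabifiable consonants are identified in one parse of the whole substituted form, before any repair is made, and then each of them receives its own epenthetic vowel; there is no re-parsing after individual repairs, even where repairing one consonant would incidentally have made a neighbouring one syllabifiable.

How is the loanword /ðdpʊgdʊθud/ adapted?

Substitution: /ð/ → /x/, /d/ → /w/, giving /xwpʊgwʊθuw/.
Under (C)V(N), the unsyllabifiable consonants are /x/, /w/, /g/, /w/ (only a nasal (/m/, /n/, or /ŋ/) is licensed in coda position; onsets are limited to one consonant).
Each unlicensed consonant becomes the onset of a new syllable: /x/ → /xʊ/, /w/ → /wʊ/, /g/ → /gʊ/, /w/ → /wu/.

xʊwʊpʊgʊwʊθuwu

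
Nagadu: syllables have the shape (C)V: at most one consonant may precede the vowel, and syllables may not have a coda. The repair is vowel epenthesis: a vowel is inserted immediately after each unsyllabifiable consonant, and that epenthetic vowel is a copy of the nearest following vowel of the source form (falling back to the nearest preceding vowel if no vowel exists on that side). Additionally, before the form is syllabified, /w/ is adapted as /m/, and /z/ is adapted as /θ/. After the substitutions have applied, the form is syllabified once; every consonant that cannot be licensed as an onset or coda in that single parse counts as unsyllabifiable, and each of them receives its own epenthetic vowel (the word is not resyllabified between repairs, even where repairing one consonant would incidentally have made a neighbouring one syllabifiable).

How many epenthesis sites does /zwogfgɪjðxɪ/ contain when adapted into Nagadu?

5

After substitution the input is /θmogfgɪjðxɪ/.
The unsyllabifiable consonants are /θ/, /g/, /f/, /j/, /ð/; each receives one epenthetic vowel.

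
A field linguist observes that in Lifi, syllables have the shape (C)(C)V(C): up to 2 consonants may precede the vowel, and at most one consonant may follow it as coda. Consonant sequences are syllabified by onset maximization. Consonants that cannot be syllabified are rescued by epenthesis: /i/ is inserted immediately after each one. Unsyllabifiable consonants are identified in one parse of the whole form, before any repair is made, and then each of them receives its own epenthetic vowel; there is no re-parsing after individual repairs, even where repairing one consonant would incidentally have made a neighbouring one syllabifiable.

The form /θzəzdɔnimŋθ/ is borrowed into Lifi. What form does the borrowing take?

θzəzdɔnimŋiθi

The consonants /ŋ/, /θ/ cannot be parsed into a legal (C)(C)V(C) syllable (at most one coda consonant is licensed; onsets may contain at most 2 consonants).
Each unlicensed consonant becomes the onset of a new syllable: /ŋ/ → /ŋi/, /θ/ → /θi/.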